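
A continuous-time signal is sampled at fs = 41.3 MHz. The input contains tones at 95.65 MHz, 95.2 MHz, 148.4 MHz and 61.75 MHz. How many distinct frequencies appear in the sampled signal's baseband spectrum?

4

fs/2 = 20.65 MHz.
95.65 MHz mod fs = 13.05 MHz.
13.05 MHz ≤ fs/2 = 20.65 MHz, appears at 13.05 MHz.
95.2 MHz mod fs = 12.6 MHz.
12.6 MHz ≤ fs/2 = 20.65 MHz, appears at 12.6 MHz.
148.4 MHz mod fs = 24.5 MHz.
24.5 MHz > fs/2 = 20.65 MHz, folds to fs − 24.5 MHz = 16.8 MHz.
61.75 MHz mod fs = 20.45 MHz.
20.45 MHz ≤ fs/2 = 20.65 MHz, appears at 20.45 MHz.
Distinct values: {12.6 MHz, 13.05 MHz, 16.8 MHz, 20.45 MHz} → 4.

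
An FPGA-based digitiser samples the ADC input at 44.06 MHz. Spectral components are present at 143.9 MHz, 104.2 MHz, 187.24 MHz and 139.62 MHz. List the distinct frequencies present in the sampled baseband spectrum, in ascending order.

7.44 MHz, 11 MHz, 11.72 MHz, 16.08 MHz

fs/2 = 22.03 MHz.
143.9 MHz mod fs = 11.72 MHz.
11.72 MHz ≤ fs/2 = 22.03 MHz, appears at 11.72 MHz.
104.2 MHz mod fs = 16.08 MHz.
16.08 MHz ≤ fs/2 = 22.03 MHz, appears at 16.08 MHz.
187.24 MHz mod fs = 11 MHz.
11 MHz ≤ fs/2 = 22.03 MHz, appears at 11 MHz.
139.62 MHz mod fs = 7.44 MHz.
7.44 MHz ≤ fs/2 = 22.03 MHz, appears at 7.44 MHz.
Distinct values: {7.44 MHz, 11 MHz, 11.72 MHz, 16.08 MHz}.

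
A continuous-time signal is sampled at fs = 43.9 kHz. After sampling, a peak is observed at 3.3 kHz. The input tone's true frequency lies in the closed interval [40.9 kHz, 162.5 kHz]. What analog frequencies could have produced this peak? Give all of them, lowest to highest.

Frequencies that alias to 3.3 kHz are k·fs ± 3.3 kHz for integer k ≥ 0.
k=0: 3.3 kHz.
k=1: 40.6 kHz, 47.2 kHz.
k=2: 84.5 kHz, 91.1 kHz.
k=3: 128.4 kHz, 135 kHz.
k=4: 172.3 kHz, 178.9 kHz.
Within [40.9 kHz, 162.5 kHz]: 47.2 kHz, 84.5 kHz, 91.1 kHz, 128.4 kHz, 135 kHz.

47.2 kHz, 84.5 kHz, 91.1 kHz, 128.4 kHz, 135 kHz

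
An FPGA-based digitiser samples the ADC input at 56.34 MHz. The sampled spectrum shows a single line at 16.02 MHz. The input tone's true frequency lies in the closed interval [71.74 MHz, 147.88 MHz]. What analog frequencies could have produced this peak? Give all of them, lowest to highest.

Frequencies that alias to 16.02 MHz are k·fs ± 16.02 MHz for integer k ≥ 0.
k=0: 16.02 MHz.
k=1: 40.32 MHz, 72.36 MHz.
k=2: 96.66 MHz, 128.7 MHz.
k=3: 153 MHz, 185.04 MHz.
Within [71.74 MHz, 147.88 MHz]: 72.36 MHz, 96.66 MHz, 128.7 MHz.

72.36 MHz, 96.66 MHz, 128.7 MHz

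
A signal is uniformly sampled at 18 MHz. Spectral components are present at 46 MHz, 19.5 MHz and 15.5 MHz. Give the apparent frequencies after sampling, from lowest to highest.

1.5 MHz, 2.5 MHz, 8 MHz

fs/2 = 9 MHz.
46 MHz mod fs = 10 MHz.
10 MHz > fs/2 = 9 MHz, folds to fs − 10 MHz = 8 MHz.
19.5 MHz mod fs = 1.5 MHz.
1.5 MHz ≤ fs/2 = 9 MHz, appears at 1.5 MHz.
15.5 MHz > fs/2 = 9 MHz, folds to fs − 15.5 MHz = 2.5 MHz.
Distinct values: {1.5 MHz, 2.5 MHz, 8 MHz}.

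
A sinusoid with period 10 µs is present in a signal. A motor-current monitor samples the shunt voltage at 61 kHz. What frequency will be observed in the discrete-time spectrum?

T = 10 µs → f = 1/T = 100 kHz.
100 kHz mod fs = 39 kHz.
39 kHz > fs/2 = 30.5 kHz, folds to fs − 39 kHz = 22 kHz.

22 kHz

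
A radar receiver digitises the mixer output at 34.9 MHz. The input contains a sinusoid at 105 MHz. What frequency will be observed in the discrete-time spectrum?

105 MHz mod fs = 0.3 MHz.
0.3 MHz ≤ fs/2 = 17.45 MHz, appears at 0.3 MHz.

0.3 MHz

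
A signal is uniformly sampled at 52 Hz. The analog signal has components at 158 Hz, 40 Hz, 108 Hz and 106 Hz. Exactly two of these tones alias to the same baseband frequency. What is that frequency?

fs/2 = 26 Hz.
158 Hz mod fs = 2 Hz.
2 Hz ≤ fs/2 = 26 Hz, appears at 2 Hz.
40 Hz > fs/2 = 26 Hz, folds to fs − 40 Hz = 12 Hz.
108 Hz mod fs = 4 Hz.
4 Hz ≤ fs/2 = 26 Hz, appears at 4 Hz.
106 Hz mod fs = 2 Hz.
2 Hz ≤ fs/2 = 26 Hz, appears at 2 Hz.
106 Hz and 158 Hz both map to 2 Hz.

2 Hz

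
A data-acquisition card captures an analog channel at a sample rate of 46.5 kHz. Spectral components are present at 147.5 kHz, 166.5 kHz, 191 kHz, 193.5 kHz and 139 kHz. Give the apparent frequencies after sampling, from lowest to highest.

fs/2 = 23.25 kHz.
147.5 kHz mod fs = 8 kHz.
8 kHz ≤ fs/2 = 23.25 kHz, appears at 8 kHz.
166.5 kHz mod fs = 27 kHz.
27 kHz > fs/2 = 23.25 kHz, folds to fs − 27 kHz = 19.5 kHz.
191 kHz mod fs = 5 kHz.
5 kHz ≤ fs/2 = 23.25 kHz, appears at 5 kHz.
193.5 kHz mod fs = 7.5 kHz.
7.5 kHz ≤ fs/2 = 23.25 kHz, appears at 7.5 kHz.
139 kHz mod fs = 46 kHz.
46 kHz > fs/2 = 23.25 kHz, folds to fs − 46 kHz = 0.5 kHz.
Distinct values: {0.5 kHz, 5 kHz, 7.5 kHz, 8 kHz, 19.5 kHz}.

0.5 kHz, 5 kHz, 7.5 kHz, 8 kHz, 19.5 kHz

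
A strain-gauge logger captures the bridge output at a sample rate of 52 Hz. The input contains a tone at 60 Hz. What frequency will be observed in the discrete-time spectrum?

8 Hz

60 Hz mod fs = 8 Hz.
8 Hz ≤ fs/2 = 26 Hz, appears at 8 Hz.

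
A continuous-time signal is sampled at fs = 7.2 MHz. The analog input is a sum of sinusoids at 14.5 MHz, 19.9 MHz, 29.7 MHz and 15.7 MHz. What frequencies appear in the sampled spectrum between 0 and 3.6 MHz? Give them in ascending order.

0.1 MHz, 0.9 MHz, 1.3 MHz, 1.7 MHz

fs/2 = 3.6 MHz.
14.5 MHz mod fs = 0.1 MHz.
0.1 MHz ≤ fs/2 = 3.6 MHz, appears at 0.1 MHz.
19.9 MHz mod fs = 5.5 MHz.
5.5 MHz > fs/2 = 3.6 MHz, folds to fs − 5.5 MHz = 1.7 MHz.
29.7 MHz mod fs = 0.9 MHz.
0.9 MHz ≤ fs/2 = 3.6 MHz, appears at 0.9 MHz.
15.7 MHz mod fs = 1.3 MHz.
1.3 MHz ≤ fs/2 = 3.6 MHz, appears at 1.3 MHz.
Distinct values: {0.1 MHz, 0.9 MHz, 1.3 MHz, 1.7 MHz}.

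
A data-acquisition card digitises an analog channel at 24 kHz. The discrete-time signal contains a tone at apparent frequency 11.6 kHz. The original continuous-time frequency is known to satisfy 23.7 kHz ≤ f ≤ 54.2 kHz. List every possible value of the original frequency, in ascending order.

35.6 kHz, 36.4 kHz

Frequencies that alias to 11.6 kHz are k·fs ± 11.6 kHz for integer k ≥ 0.
k=0: 11.6 kHz.
k=1: 12.4 kHz, 35.6 kHz.
k=2: 36.4 kHz, 59.6 kHz.
k=3: 60.4 kHz, 83.6 kHz.
Within [23.7 kHz, 54.2 kHz]: 35.6 kHz, 36.4 kHz.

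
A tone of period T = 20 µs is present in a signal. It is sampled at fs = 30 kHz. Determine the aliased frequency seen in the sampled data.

10 kHz

T = 20 µs → f = 1/T = 50 kHz.
50 kHz mod fs = 20 kHz.
20 kHz > fs/2 = 15 kHz, folds to fs − 20 kHz = 10 kHz.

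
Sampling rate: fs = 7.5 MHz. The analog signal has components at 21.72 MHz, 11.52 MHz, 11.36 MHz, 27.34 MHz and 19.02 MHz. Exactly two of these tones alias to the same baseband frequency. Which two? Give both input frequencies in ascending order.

fs/2 = 3.75 MHz.
21.72 MHz mod fs = 6.72 MHz.
6.72 MHz > fs/2 = 3.75 MHz, folds to fs − 6.72 MHz = 0.78 MHz.
11.52 MHz mod fs = 4.02 MHz.
4.02 MHz > fs/2 = 3.75 MHz, folds to fs − 4.02 MHz = 3.48 MHz.
11.36 MHz mod fs = 3.86 MHz.
3.86 MHz > fs/2 = 3.75 MHz, folds to fs − 3.86 MHz = 3.64 MHz.
27.34 MHz mod fs = 4.84 MHz.
4.84 MHz > fs/2 = 3.75 MHz, folds to fs − 4.84 MHz = 2.66 MHz.
19.02 MHz mod fs = 4.02 MHz.
4.02 MHz > fs/2 = 3.75 MHz, folds to fs − 4.02 MHz = 3.48 MHz.
11.52 MHz and 19.02 MHz both map to 3.48 MHz.

11.52 MHz, 19.02 MHz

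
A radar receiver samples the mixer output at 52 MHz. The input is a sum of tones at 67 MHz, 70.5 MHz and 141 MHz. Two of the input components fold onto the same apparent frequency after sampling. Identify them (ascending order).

67 MHz, 141 MHz

fs/2 = 26 MHz.
67 MHz mod fs = 15 MHz.
15 MHz ≤ fs/2 = 26 MHz, appears at 15 MHz.
70.5 MHz mod fs = 18.5 MHz.
18.5 MHz ≤ fs/2 = 26 MHz, appears at 18.5 MHz.
141 MHz mod fs = 37 MHz.
37 MHz > fs/2 = 26 MHz, folds to fs − 37 MHz = 15 MHz.
67 MHz and 141 MHz both map to 15 MHz.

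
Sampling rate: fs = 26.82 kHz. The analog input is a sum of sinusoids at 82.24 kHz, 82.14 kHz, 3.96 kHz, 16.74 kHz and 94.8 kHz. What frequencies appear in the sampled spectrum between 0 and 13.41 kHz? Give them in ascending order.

1.68 kHz, 1.78 kHz, 3.96 kHz, 10.08 kHz, 12.48 kHz

fs/2 = 13.41 kHz.
82.24 kHz mod fs = 1.78 kHz.
1.78 kHz ≤ fs/2 = 13.41 kHz, appears at 1.78 kHz.
82.14 kHz mod fs = 1.68 kHz.
1.68 kHz ≤ fs/2 = 13.41 kHz, appears at 1.68 kHz.
3.96 kHz ≤ fs/2 = 13.41 kHz, passes unchanged.
16.74 kHz > fs/2 = 13.41 kHz, folds to fs − 16.74 kHz = 10.08 kHz.
94.8 kHz mod fs = 14.34 kHz.
14.34 kHz > fs/2 = 13.41 kHz, folds to fs − 14.34 kHz = 12.48 kHz.
Distinct values: {1.68 kHz, 1.78 kHz, 3.96 kHz, 10.08 kHz, 12.48 kHz}.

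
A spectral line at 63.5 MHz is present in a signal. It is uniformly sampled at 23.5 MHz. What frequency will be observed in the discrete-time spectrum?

7 MHz

63.5 MHz mod fs = 16.5 MHz.
16.5 MHz > fs/2 = 11.75 MHz, folds to fs − 16.5 MHz = 7 MHz.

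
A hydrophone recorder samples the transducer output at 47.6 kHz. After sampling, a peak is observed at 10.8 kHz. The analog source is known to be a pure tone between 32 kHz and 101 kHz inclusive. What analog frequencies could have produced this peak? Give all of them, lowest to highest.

36.8 kHz, 58.4 kHz, 84.4 kHz

Frequencies that alias to 10.8 kHz are k·fs ± 10.8 kHz for integer k ≥ 0.
k=0: 10.8 kHz.
k=1: 36.8 kHz, 58.4 kHz.
k=2: 84.4 kHz, 106 kHz.
k=3: 132 kHz, 153.6 kHz.
Within [32 kHz, 101 kHz]: 36.8 kHz, 58.4 kHz, 84.4 kHz.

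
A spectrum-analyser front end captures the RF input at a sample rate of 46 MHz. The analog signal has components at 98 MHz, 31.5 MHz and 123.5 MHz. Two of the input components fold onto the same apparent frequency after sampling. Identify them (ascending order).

31.5 MHz, 123.5 MHz

fs/2 = 23 MHz.
98 MHz mod fs = 6 MHz.
6 MHz ≤ fs/2 = 23 MHz, appears at 6 MHz.
31.5 MHz > fs/2 = 23 MHz, folds to fs − 31.5 MHz = 14.5 MHz.
123.5 MHz mod fs = 31.5 MHz.
31.5 MHz > fs/2 = 23 MHz, folds to fs − 31.5 MHz = 14.5 MHz.
31.5 MHz and 123.5 MHz both map to 14.5 MHz.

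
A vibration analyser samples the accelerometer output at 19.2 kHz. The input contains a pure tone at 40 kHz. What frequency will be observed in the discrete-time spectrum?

1.6 kHz

40 kHz mod fs = 1.6 kHz.
1.6 kHz ≤ fs/2 = 9.6 kHz, appears at 1.6 kHz.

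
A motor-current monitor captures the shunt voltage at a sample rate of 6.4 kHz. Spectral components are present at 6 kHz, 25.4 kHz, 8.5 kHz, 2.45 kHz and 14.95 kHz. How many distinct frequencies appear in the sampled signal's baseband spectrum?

5

fs/2 = 3.2 kHz.
6 kHz > fs/2 = 3.2 kHz, folds to fs − 6 kHz = 0.4 kHz.
25.4 kHz mod fs = 6.2 kHz.
6.2 kHz > fs/2 = 3.2 kHz, folds to fs − 6.2 kHz = 0.2 kHz.
8.5 kHz mod fs = 2.1 kHz.
2.1 kHz ≤ fs/2 = 3.2 kHz, appears at 2.1 kHz.
2.45 kHz ≤ fs/2 = 3.2 kHz, passes unchanged.
14.95 kHz mod fs = 2.15 kHz.
2.15 kHz ≤ fs/2 = 3.2 kHz, appears at 2.15 kHz.
Distinct values: {0.2 kHz, 0.4 kHz, 2.1 kHz, 2.15 kHz, 2.45 kHz} → 5.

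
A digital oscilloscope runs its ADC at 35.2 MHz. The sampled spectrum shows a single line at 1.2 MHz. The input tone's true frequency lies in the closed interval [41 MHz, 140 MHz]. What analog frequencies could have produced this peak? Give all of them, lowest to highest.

69.2 MHz, 71.6 MHz, 104.4 MHz, 106.8 MHz, 139.6 MHz

Frequencies that alias to 1.2 MHz are k·fs ± 1.2 MHz for integer k ≥ 0.
k=0: 1.2 MHz.
k=1: 34 MHz, 36.4 MHz.
k=2: 69.2 MHz, 71.6 MHz.
k=3: 104.4 MHz, 106.8 MHz.
k=4: 139.6 MHz, 142 MHz.
k=5: 174.8 MHz, 177.2 MHz.
Within [41 MHz, 140 MHz]: 69.2 MHz, 71.6 MHz, 104.4 MHz, 106.8 MHz, 139.6 MHz.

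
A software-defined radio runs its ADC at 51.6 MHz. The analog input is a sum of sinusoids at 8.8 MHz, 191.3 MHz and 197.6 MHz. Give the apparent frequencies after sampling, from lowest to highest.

fs/2 = 25.8 MHz.
8.8 MHz ≤ fs/2 = 25.8 MHz, passes unchanged.
191.3 MHz mod fs = 36.5 MHz.
36.5 MHz > fs/2 = 25.8 MHz, folds to fs − 36.5 MHz = 15.1 MHz.
197.6 MHz mod fs = 42.8 MHz.
42.8 MHz > fs/2 = 25.8 MHz, folds to fs − 42.8 MHz = 8.8 MHz.
Distinct values: {8.8 MHz, 15.1 MHz}.

8.8 MHz, 15.1 MHz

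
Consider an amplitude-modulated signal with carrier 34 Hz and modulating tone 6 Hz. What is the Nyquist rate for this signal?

80 Hz

AM sidebands sit at fc ± fm = 28 Hz and 40 Hz.
Highest-frequency component: 40 Hz.
Nyquist rate = 2 × 40 Hz = 80 Hz.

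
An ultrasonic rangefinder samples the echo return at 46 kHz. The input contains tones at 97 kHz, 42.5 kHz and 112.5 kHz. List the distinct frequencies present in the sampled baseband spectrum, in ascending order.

3.5 kHz, 5 kHz, 20.5 kHz

fs/2 = 23 kHz.
97 kHz mod fs = 5 kHz.
5 kHz ≤ fs/2 = 23 kHz, appears at 5 kHz.
42.5 kHz > fs/2 = 23 kHz, folds to fs − 42.5 kHz = 3.5 kHz.
112.5 kHz mod fs = 20.5 kHz.
20.5 kHz ≤ fs/2 = 23 kHz, appears at 20.5 kHz.
Distinct values: {3.5 kHz, 5 kHz, 20.5 kHz}.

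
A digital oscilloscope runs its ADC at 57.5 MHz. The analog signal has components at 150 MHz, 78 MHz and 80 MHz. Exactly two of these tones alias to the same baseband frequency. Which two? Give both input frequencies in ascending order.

fs/2 = 28.75 MHz.
150 MHz mod fs = 35 MHz.
35 MHz > fs/2 = 28.75 MHz, folds to fs − 35 MHz = 22.5 MHz.
78 MHz mod fs = 20.5 MHz.
20.5 MHz ≤ fs/2 = 28.75 MHz, appears at 20.5 MHz.
80 MHz mod fs = 22.5 MHz.
22.5 MHz ≤ fs/2 = 28.75 MHz, appears at 22.5 MHz.
80 MHz and 150 MHz both map to 22.5 MHz.

80 MHz, 150 MHz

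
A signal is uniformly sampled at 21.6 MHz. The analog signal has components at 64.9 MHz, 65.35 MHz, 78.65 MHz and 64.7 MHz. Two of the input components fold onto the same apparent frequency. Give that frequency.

0.1 MHz

fs/2 = 10.8 MHz.
64.9 MHz mod fs = 0.1 MHz.
0.1 MHz ≤ fs/2 = 10.8 MHz, appears at 0.1 MHz.
65.35 MHz mod fs = 0.55 MHz.
0.55 MHz ≤ fs/2 = 10.8 MHz, appears at 0.55 MHz.
78.65 MHz mod fs = 13.85 MHz.
13.85 MHz > fs/2 = 10.8 MHz, folds to fs − 13.85 MHz = 7.75 MHz.
64.7 MHz mod fs = 21.5 MHz.
21.5 MHz > fs/2 = 10.8 MHz, folds to fs − 21.5 MHz = 0.1 MHz.
64.7 MHz and 64.9 MHz both map to 0.1 MHz.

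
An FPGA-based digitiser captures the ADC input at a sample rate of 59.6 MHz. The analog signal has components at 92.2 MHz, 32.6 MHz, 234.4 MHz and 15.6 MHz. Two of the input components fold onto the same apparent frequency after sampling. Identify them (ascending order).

32.6 MHz, 92.2 MHz

fs/2 = 29.8 MHz.
92.2 MHz mod fs = 32.6 MHz.
32.6 MHz > fs/2 = 29.8 MHz, folds to fs − 32.6 MHz = 27 MHz.
32.6 MHz > fs/2 = 29.8 MHz, folds to fs − 32.6 MHz = 27 MHz.
234.4 MHz mod fs = 55.6 MHz.
55.6 MHz > fs/2 = 29.8 MHz, folds to fs − 55.6 MHz = 4 MHz.
15.6 MHz ≤ fs/2 = 29.8 MHz, passes unchanged.
32.6 MHz and 92.2 MHz both map to 27 MHz.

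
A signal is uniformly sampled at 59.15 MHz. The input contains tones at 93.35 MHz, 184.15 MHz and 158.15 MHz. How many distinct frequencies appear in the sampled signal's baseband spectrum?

3

fs/2 = 29.575 MHz.
93.35 MHz mod fs = 34.2 MHz.
34.2 MHz > fs/2 = 29.575 MHz, folds to fs − 34.2 MHz = 24.95 MHz.
184.15 MHz mod fs = 6.7 MHz.
6.7 MHz ≤ fs/2 = 29.575 MHz, appears at 6.7 MHz.
158.15 MHz mod fs = 39.85 MHz.
39.85 MHz > fs/2 = 29.575 MHz, folds to fs − 39.85 MHz = 19.3 MHz.
Distinct values: {6.7 MHz, 19.3 MHz, 24.95 MHz} → 3.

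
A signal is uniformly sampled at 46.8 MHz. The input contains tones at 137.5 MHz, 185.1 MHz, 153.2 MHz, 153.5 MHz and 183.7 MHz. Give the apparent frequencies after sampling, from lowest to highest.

2.1 MHz, 2.9 MHz, 3.5 MHz, 12.8 MHz, 13.1 MHz

fs/2 = 23.4 MHz.
137.5 MHz mod fs = 43.9 MHz.
43.9 MHz > fs/2 = 23.4 MHz, folds to fs − 43.9 MHz = 2.9 MHz.
185.1 MHz mod fs = 44.7 MHz.
44.7 MHz > fs/2 = 23.4 MHz, folds to fs − 44.7 MHz = 2.1 MHz.
153.2 MHz mod fs = 12.8 MHz.
12.8 MHz ≤ fs/2 = 23.4 MHz, appears at 12.8 MHz.
153.5 MHz mod fs = 13.1 MHz.
13.1 MHz ≤ fs/2 = 23.4 MHz, appears at 13.1 MHz.
183.7 MHz mod fs = 43.3 MHz.
43.3 MHz > fs/2 = 23.4 MHz, folds to fs − 43.3 MHz = 3.5 MHz.
Distinct values: {2.1 MHz, 2.9 MHz, 3.5 MHz, 12.8 MHz, 13.1 MHz}.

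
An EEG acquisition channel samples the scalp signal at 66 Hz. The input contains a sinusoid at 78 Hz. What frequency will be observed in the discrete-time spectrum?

12 Hz

78 Hz mod fs = 12 Hz.
12 Hz ≤ fs/2 = 33 Hz, appears at 12 Hz.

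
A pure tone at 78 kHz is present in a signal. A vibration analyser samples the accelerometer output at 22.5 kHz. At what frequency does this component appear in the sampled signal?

10.5 kHz

78 kHz mod fs = 10.5 kHz.
10.5 kHz ≤ fs/2 = 11.25 kHz, appears at 10.5 kHz.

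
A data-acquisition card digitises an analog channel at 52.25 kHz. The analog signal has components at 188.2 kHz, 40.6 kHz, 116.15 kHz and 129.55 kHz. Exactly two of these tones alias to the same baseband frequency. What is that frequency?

11.65 kHz

fs/2 = 26.125 kHz.
188.2 kHz mod fs = 31.45 kHz.
31.45 kHz > fs/2 = 26.125 kHz, folds to fs − 31.45 kHz = 20.8 kHz.
40.6 kHz > fs/2 = 26.125 kHz, folds to fs − 40.6 kHz = 11.65 kHz.
116.15 kHz mod fs = 11.65 kHz.
11.65 kHz ≤ fs/2 = 26.125 kHz, appears at 11.65 kHz.
129.55 kHz mod fs = 25.05 kHz.
25.05 kHz ≤ fs/2 = 26.125 kHz, appears at 25.05 kHz.
40.6 kHz and 116.15 kHz both map to 11.65 kHz.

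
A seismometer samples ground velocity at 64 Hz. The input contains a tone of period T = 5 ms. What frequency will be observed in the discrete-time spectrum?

T = 5 ms → f = 1/T = 200 Hz.
200 Hz mod fs = 8 Hz.
8 Hz ≤ fs/2 = 32 Hz, appears at 8 Hz.

8 Hz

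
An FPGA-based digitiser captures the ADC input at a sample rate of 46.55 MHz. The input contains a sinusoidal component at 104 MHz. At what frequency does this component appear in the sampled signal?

10.9 MHz

104 MHz mod fs = 10.9 MHz.
10.9 MHz ≤ fs/2 = 23.275 MHz, appears at 10.9 MHz.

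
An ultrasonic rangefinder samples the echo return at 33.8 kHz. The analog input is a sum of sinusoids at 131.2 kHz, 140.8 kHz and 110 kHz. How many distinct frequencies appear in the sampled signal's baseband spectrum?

fs/2 = 16.9 kHz.
131.2 kHz mod fs = 29.8 kHz.
29.8 kHz > fs/2 = 16.9 kHz, folds to fs − 29.8 kHz = 4 kHz.
140.8 kHz mod fs = 5.6 kHz.
5.6 kHz ≤ fs/2 = 16.9 kHz, appears at 5.6 kHz.
110 kHz mod fs = 8.6 kHz.
8.6 kHz ≤ fs/2 = 16.9 kHz, appears at 8.6 kHz.
Distinct values: {4 kHz, 5.6 kHz, 8.6 kHz} → 3.

3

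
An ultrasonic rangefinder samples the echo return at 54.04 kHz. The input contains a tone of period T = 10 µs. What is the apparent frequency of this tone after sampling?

8.08 kHz

T = 10 µs → f = 1/T = 100 kHz.
100 kHz mod fs = 45.96 kHz.
45.96 kHz > fs/2 = 27.02 kHz, folds to fs − 45.96 kHz = 8.08 kHz.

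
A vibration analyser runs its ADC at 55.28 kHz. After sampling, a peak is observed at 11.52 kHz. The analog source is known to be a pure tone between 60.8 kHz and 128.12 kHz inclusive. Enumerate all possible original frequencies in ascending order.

Frequencies that alias to 11.52 kHz are k·fs ± 11.52 kHz for integer k ≥ 0.
k=0: 11.52 kHz.
k=1: 43.76 kHz, 66.8 kHz.
k=2: 99.04 kHz, 122.08 kHz.
k=3: 154.32 kHz, 177.36 kHz.
Within [60.8 kHz, 128.12 kHz]: 66.8 kHz, 99.04 kHz, 122.08 kHz.

66.8 kHz, 99.04 kHz, 122.08 kHz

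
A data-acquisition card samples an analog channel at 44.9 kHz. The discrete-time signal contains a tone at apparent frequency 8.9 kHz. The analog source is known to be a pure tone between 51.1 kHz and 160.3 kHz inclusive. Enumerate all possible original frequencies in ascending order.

53.8 kHz, 80.9 kHz, 98.7 kHz, 125.8 kHz, 143.6 kHz

Frequencies that alias to 8.9 kHz are k·fs ± 8.9 kHz for integer k ≥ 0.
k=0: 8.9 kHz.
k=1: 36 kHz, 53.8 kHz.
k=2: 80.9 kHz, 98.7 kHz.
k=3: 125.8 kHz, 143.6 kHz.
k=4: 170.7 kHz, 188.5 kHz.
Within [51.1 kHz, 160.3 kHz]: 53.8 kHz, 80.9 kHz, 98.7 kHz, 125.8 kHz, 143.6 kHz.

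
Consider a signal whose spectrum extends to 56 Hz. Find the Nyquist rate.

Nyquist rate = 2 × 56 Hz = 112 Hz.

112 Hz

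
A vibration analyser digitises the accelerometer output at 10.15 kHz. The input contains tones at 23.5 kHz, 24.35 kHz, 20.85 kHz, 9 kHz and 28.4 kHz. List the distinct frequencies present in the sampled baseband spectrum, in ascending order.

0.55 kHz, 1.15 kHz, 2.05 kHz, 3.2 kHz, 4.05 kHz

fs/2 = 5.075 kHz.
23.5 kHz mod fs = 3.2 kHz.
3.2 kHz ≤ fs/2 = 5.075 kHz, appears at 3.2 kHz.
24.35 kHz mod fs = 4.05 kHz.
4.05 kHz ≤ fs/2 = 5.075 kHz, appears at 4.05 kHz.
20.85 kHz mod fs = 0.55 kHz.
0.55 kHz ≤ fs/2 = 5.075 kHz, appears at 0.55 kHz.
9 kHz > fs/2 = 5.075 kHz, folds to fs − 9 kHz = 1.15 kHz.
28.4 kHz mod fs = 8.1 kHz.
8.1 kHz > fs/2 = 5.075 kHz, folds to fs − 8.1 kHz = 2.05 kHz.
Distinct values: {0.55 kHz, 1.15 kHz, 2.05 kHz, 3.2 kHz, 4.05 kHz}.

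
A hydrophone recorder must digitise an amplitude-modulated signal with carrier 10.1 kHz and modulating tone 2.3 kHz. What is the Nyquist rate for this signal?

AM sidebands sit at fc ± fm = 7.8 kHz and 12.4 kHz.
Highest-frequency component: 12.4 kHz.
Nyquist rate = 2 × 12.4 kHz = 24.8 kHz.

24.8 kHz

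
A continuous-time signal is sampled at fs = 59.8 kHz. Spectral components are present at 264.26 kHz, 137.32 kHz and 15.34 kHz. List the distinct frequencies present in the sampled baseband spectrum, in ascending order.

fs/2 = 29.9 kHz.
264.26 kHz mod fs = 25.06 kHz.
25.06 kHz ≤ fs/2 = 29.9 kHz, appears at 25.06 kHz.
137.32 kHz mod fs = 17.72 kHz.
17.72 kHz ≤ fs/2 = 29.9 kHz, appears at 17.72 kHz.
15.34 kHz ≤ fs/2 = 29.9 kHz, passes unchanged.
Distinct values: {15.34 kHz, 17.72 kHz, 25.06 kHz}.

15.34 kHz, 17.72 kHz, 25.06 kHz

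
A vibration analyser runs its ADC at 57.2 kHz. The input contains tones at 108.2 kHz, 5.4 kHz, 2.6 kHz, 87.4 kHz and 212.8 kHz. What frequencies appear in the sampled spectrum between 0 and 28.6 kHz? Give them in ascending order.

2.6 kHz, 5.4 kHz, 6.2 kHz, 16 kHz, 27 kHz

fs/2 = 28.6 kHz.
108.2 kHz mod fs = 51 kHz.
51 kHz > fs/2 = 28.6 kHz, folds to fs − 51 kHz = 6.2 kHz.
5.4 kHz ≤ fs/2 = 28.6 kHz, passes unchanged.
2.6 kHz ≤ fs/2 = 28.6 kHz, passes unchanged.
87.4 kHz mod fs = 30.2 kHz.
30.2 kHz > fs/2 = 28.6 kHz, folds to fs − 30.2 kHz = 27 kHz.
212.8 kHz mod fs = 41.2 kHz.
41.2 kHz > fs/2 = 28.6 kHz, folds to fs − 41.2 kHz = 16 kHz.
Distinct values: {2.6 kHz, 5.4 kHz, 6.2 kHz, 16 kHz, 27 kHz}.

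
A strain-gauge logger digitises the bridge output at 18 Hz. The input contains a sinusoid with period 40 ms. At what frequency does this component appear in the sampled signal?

T = 40 ms → f = 1/T = 25 Hz.
25 Hz mod fs = 7 Hz.
7 Hz ≤ fs/2 = 9 Hz, appears at 7 Hz.

7 Hz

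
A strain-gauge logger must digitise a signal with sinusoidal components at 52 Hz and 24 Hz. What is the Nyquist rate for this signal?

Highest-frequency component: 52 Hz.
Nyquist rate = 2 × 52 Hz = 104 Hz.

104 Hz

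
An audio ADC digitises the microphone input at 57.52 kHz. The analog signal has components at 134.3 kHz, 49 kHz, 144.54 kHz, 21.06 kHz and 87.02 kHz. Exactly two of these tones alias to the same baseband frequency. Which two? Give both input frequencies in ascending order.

fs/2 = 28.76 kHz.
134.3 kHz mod fs = 19.26 kHz.
19.26 kHz ≤ fs/2 = 28.76 kHz, appears at 19.26 kHz.
49 kHz > fs/2 = 28.76 kHz, folds to fs − 49 kHz = 8.52 kHz.
144.54 kHz mod fs = 29.5 kHz.
29.5 kHz > fs/2 = 28.76 kHz, folds to fs − 29.5 kHz = 28.02 kHz.
21.06 kHz ≤ fs/2 = 28.76 kHz, passes unchanged.
87.02 kHz mod fs = 29.5 kHz.
29.5 kHz > fs/2 = 28.76 kHz, folds to fs − 29.5 kHz = 28.02 kHz.
87.02 kHz and 144.54 kHz both map to 28.02 kHz.

87.02 kHz, 144.54 kHz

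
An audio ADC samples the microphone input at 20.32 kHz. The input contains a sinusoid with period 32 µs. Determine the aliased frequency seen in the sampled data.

9.39 kHz

T = 32 µs → f = 1/T = 31.25 kHz.
31.25 kHz mod fs = 10.93 kHz.
10.93 kHz > fs/2 = 10.16 kHz, folds to fs − 10.93 kHz = 9.39 kHz.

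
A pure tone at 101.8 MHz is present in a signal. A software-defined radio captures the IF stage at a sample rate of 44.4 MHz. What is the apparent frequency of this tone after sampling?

13 MHz

101.8 MHz mod fs = 13 MHz.
13 MHz ≤ fs/2 = 22.2 MHz, appears at 13 MHz.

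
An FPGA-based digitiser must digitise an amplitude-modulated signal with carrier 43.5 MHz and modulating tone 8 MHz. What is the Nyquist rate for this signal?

AM sidebands sit at fc ± fm = 35.5 MHz and 51.5 MHz.
Highest-frequency component: 51.5 MHz.
Nyquist rate = 2 × 51.5 MHz = 103 MHz.

103 MHz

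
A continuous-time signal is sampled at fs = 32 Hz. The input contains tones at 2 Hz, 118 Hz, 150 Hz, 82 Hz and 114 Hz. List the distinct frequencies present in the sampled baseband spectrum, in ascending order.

2 Hz, 10 Hz, 14 Hz

fs/2 = 16 Hz.
2 Hz ≤ fs/2 = 16 Hz, passes unchanged.
118 Hz mod fs = 22 Hz.
22 Hz > fs/2 = 16 Hz, folds to fs − 22 Hz = 10 Hz.
150 Hz mod fs = 22 Hz.
22 Hz > fs/2 = 16 Hz, folds to fs − 22 Hz = 10 Hz.
82 Hz mod fs = 18 Hz.
18 Hz > fs/2 = 16 Hz, folds to fs − 18 Hz = 14 Hz.
114 Hz mod fs = 18 Hz.
18 Hz > fs/2 = 16 Hz, folds to fs − 18 Hz = 14 Hz.
Distinct values: {2 Hz, 10 Hz, 14 Hz}.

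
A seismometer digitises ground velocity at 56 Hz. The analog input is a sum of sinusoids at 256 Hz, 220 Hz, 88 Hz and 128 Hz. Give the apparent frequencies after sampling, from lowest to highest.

4 Hz, 16 Hz, 24 Hz

fs/2 = 28 Hz.
256 Hz mod fs = 32 Hz.
32 Hz > fs/2 = 28 Hz, folds to fs − 32 Hz = 24 Hz.
220 Hz mod fs = 52 Hz.
52 Hz > fs/2 = 28 Hz, folds to fs − 52 Hz = 4 Hz.
88 Hz mod fs = 32 Hz.
32 Hz > fs/2 = 28 Hz, folds to fs − 32 Hz = 24 Hz.
128 Hz mod fs = 16 Hz.
16 Hz ≤ fs/2 = 28 Hz, appears at 16 Hz.
Distinct values: {4 Hz, 16 Hz, 24 Hz}.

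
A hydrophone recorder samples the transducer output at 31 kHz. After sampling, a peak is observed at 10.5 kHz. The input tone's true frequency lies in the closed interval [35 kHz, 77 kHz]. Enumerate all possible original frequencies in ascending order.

Frequencies that alias to 10.5 kHz are k·fs ± 10.5 kHz for integer k ≥ 0.
k=0: 10.5 kHz.
k=1: 20.5 kHz, 41.5 kHz.
k=2: 51.5 kHz, 72.5 kHz.
k=3: 82.5 kHz, 103.5 kHz.
Within [35 kHz, 77 kHz]: 41.5 kHz, 51.5 kHz, 72.5 kHz.

41.5 kHz, 51.5 kHz, 72.5 kHz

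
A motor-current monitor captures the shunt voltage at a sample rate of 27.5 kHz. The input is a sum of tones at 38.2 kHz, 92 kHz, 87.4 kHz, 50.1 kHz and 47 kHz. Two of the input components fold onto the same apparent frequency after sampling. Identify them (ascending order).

fs/2 = 13.75 kHz.
38.2 kHz mod fs = 10.7 kHz.
10.7 kHz ≤ fs/2 = 13.75 kHz, appears at 10.7 kHz.
92 kHz mod fs = 9.5 kHz.
9.5 kHz ≤ fs/2 = 13.75 kHz, appears at 9.5 kHz.
87.4 kHz mod fs = 4.9 kHz.
4.9 kHz ≤ fs/2 = 13.75 kHz, appears at 4.9 kHz.
50.1 kHz mod fs = 22.6 kHz.
22.6 kHz > fs/2 = 13.75 kHz, folds to fs − 22.6 kHz = 4.9 kHz.
47 kHz mod fs = 19.5 kHz.
19.5 kHz > fs/2 = 13.75 kHz, folds to fs − 19.5 kHz = 8 kHz.
50.1 kHz and 87.4 kHz both map to 4.9 kHz.

50.1 kHz, 87.4 kHz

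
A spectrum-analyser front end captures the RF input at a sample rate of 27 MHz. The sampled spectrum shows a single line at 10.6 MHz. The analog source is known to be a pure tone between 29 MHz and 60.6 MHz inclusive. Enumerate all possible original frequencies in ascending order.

37.6 MHz, 43.4 MHz

Frequencies that alias to 10.6 MHz are k·fs ± 10.6 MHz for integer k ≥ 0.
k=0: 10.6 MHz.
k=1: 16.4 MHz, 37.6 MHz.
k=2: 43.4 MHz, 64.6 MHz.
k=3: 70.4 MHz, 91.6 MHz.
Within [29 MHz, 60.6 MHz]: 37.6 MHz, 43.4 MHz.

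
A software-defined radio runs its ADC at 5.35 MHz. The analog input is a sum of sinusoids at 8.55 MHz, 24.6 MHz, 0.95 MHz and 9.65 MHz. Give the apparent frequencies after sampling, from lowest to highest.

0.95 MHz, 1.05 MHz, 2.15 MHz

fs/2 = 2.675 MHz.
8.55 MHz mod fs = 3.2 MHz.
3.2 MHz > fs/2 = 2.675 MHz, folds to fs − 3.2 MHz = 2.15 MHz.
24.6 MHz mod fs = 3.2 MHz.
3.2 MHz > fs/2 = 2.675 MHz, folds to fs − 3.2 MHz = 2.15 MHz.
0.95 MHz ≤ fs/2 = 2.675 MHz, passes unchanged.
9.65 MHz mod fs = 4.3 MHz.
4.3 MHz > fs/2 = 2.675 MHz, folds to fs − 4.3 MHz = 1.05 MHz.
Distinct values: {0.95 MHz, 1.05 MHz, 2.15 MHz}.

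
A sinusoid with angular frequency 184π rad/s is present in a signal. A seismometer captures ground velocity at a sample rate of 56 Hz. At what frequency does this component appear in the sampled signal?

20 Hz

ω = 184π rad/s → f = ω/(2π) = 92 Hz.
92 Hz mod fs = 36 Hz.
36 Hz > fs/2 = 28 Hz, folds to fs − 36 Hz = 20 Hz.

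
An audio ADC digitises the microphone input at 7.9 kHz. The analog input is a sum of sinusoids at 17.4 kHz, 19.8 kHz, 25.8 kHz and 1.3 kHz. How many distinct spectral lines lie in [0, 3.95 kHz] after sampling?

fs/2 = 3.95 kHz.
17.4 kHz mod fs = 1.6 kHz.
1.6 kHz ≤ fs/2 = 3.95 kHz, appears at 1.6 kHz.
19.8 kHz mod fs = 4 kHz.
4 kHz > fs/2 = 3.95 kHz, folds to fs − 4 kHz = 3.9 kHz.
25.8 kHz mod fs = 2.1 kHz.
2.1 kHz ≤ fs/2 = 3.95 kHz, appears at 2.1 kHz.
1.3 kHz ≤ fs/2 = 3.95 kHz, passes unchanged.
Distinct values: {1.3 kHz, 1.6 kHz, 2.1 kHz, 3.9 kHz} → 4.

4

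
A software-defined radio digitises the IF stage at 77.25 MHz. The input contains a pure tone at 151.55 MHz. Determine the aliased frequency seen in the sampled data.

151.55 MHz mod fs = 74.3 MHz.
74.3 MHz > fs/2 = 38.625 MHz, folds to fs − 74.3 MHz = 2.95 MHz.

2.95 MHz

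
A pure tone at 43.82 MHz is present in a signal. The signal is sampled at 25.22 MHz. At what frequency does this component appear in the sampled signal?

6.62 MHz

43.82 MHz mod fs = 18.6 MHz.
18.6 MHz > fs/2 = 12.61 MHz, folds to fs − 18.6 MHz = 6.62 MHz.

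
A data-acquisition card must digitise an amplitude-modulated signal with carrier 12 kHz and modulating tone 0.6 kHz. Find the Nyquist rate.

25.2 kHz

AM sidebands sit at fc ± fm = 11.4 kHz and 12.6 kHz.
Highest-frequency component: 12.6 kHz.
Nyquist rate = 2 × 12.6 kHz = 25.2 kHz.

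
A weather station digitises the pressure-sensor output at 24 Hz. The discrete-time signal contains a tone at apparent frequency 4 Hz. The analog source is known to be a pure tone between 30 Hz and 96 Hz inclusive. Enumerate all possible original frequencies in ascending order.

Frequencies that alias to 4 Hz are k·fs ± 4 Hz for integer k ≥ 0.
k=0: 4 Hz.
k=1: 20 Hz, 28 Hz.
k=2: 44 Hz, 52 Hz.
k=3: 68 Hz, 76 Hz.
k=4: 92 Hz, 100 Hz.
k=5: 116 Hz, 124 Hz.
Within [30 Hz, 96 Hz]: 44 Hz, 52 Hz, 68 Hz, 76 Hz, 92 Hz.

44 Hz, 52 Hz, 68 Hz, 76 Hz, 92 Hz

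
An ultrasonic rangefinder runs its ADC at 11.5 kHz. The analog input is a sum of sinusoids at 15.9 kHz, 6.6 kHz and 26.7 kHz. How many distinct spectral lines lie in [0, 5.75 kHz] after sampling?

fs/2 = 5.75 kHz.
15.9 kHz mod fs = 4.4 kHz.
4.4 kHz ≤ fs/2 = 5.75 kHz, appears at 4.4 kHz.
6.6 kHz > fs/2 = 5.75 kHz, folds to fs − 6.6 kHz = 4.9 kHz.
26.7 kHz mod fs = 3.7 kHz.
3.7 kHz ≤ fs/2 = 5.75 kHz, appears at 3.7 kHz.
Distinct values: {3.7 kHz, 4.4 kHz, 4.9 kHz} → 3.

3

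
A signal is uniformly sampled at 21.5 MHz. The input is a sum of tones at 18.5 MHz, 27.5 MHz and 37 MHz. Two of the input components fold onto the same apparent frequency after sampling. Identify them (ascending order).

27.5 MHz, 37 MHz

fs/2 = 10.75 MHz.
18.5 MHz > fs/2 = 10.75 MHz, folds to fs − 18.5 MHz = 3 MHz.
27.5 MHz mod fs = 6 MHz.
6 MHz ≤ fs/2 = 10.75 MHz, appears at 6 MHz.
37 MHz mod fs = 15.5 MHz.
15.5 MHz > fs/2 = 10.75 MHz, folds to fs − 15.5 MHz = 6 MHz.
27.5 MHz and 37 MHz both map to 6 MHz.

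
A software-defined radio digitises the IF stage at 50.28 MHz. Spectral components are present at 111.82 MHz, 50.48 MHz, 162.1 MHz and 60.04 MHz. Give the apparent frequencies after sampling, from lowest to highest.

0.2 MHz, 9.76 MHz, 11.26 MHz

fs/2 = 25.14 MHz.
111.82 MHz mod fs = 11.26 MHz.
11.26 MHz ≤ fs/2 = 25.14 MHz, appears at 11.26 MHz.
50.48 MHz mod fs = 0.2 MHz.
0.2 MHz ≤ fs/2 = 25.14 MHz, appears at 0.2 MHz.
162.1 MHz mod fs = 11.26 MHz.
11.26 MHz ≤ fs/2 = 25.14 MHz, appears at 11.26 MHz.
60.04 MHz mod fs = 9.76 MHz.
9.76 MHz ≤ fs/2 = 25.14 MHz, appears at 9.76 MHz.
Distinct values: {0.2 MHz, 9.76 MHz, 11.26 MHz}.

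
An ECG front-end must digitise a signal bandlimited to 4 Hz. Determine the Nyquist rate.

Nyquist rate = 2 × 4 Hz = 8 Hz.

8 Hz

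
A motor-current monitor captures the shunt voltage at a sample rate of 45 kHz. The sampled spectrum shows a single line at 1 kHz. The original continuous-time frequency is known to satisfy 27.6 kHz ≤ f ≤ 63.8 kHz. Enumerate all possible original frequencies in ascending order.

44 kHz, 46 kHz

Frequencies that alias to 1 kHz are k·fs ± 1 kHz for integer k ≥ 0.
k=0: 1 kHz.
k=1: 44 kHz, 46 kHz.
k=2: 89 kHz, 91 kHz.
Within [27.6 kHz, 63.8 kHz]: 44 kHz, 46 kHz.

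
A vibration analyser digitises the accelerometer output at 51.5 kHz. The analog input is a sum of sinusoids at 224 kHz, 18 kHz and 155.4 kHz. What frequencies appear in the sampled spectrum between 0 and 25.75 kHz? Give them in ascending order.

0.9 kHz, 18 kHz

fs/2 = 25.75 kHz.
224 kHz mod fs = 18 kHz.
18 kHz ≤ fs/2 = 25.75 kHz, appears at 18 kHz.
18 kHz ≤ fs/2 = 25.75 kHz, passes unchanged.
155.4 kHz mod fs = 0.9 kHz.
0.9 kHz ≤ fs/2 = 25.75 kHz, appears at 0.9 kHz.
Distinct values: {0.9 kHz, 18 kHz}.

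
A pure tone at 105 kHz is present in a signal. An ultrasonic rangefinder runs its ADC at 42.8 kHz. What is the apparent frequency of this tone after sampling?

19.4 kHz

105 kHz mod fs = 19.4 kHz.
19.4 kHz ≤ fs/2 = 21.4 kHz, appears at 19.4 kHz.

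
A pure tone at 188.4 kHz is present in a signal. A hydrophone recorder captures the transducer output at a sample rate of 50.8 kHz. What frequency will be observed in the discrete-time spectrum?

14.8 kHz

188.4 kHz mod fs = 36 kHz.
36 kHz > fs/2 = 25.4 kHz, folds to fs − 36 kHz = 14.8 kHz.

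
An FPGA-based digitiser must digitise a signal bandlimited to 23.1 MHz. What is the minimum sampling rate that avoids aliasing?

46.2 MHz

Nyquist rate = 2 × 23.1 MHz = 46.2 MHz.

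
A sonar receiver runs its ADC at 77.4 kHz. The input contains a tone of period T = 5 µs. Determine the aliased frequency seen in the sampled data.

T = 5 µs → f = 1/T = 200 kHz.
200 kHz mod fs = 45.2 kHz.
45.2 kHz > fs/2 = 38.7 kHz, folds to fs − 45.2 kHz = 32.2 kHz.

32.2 kHz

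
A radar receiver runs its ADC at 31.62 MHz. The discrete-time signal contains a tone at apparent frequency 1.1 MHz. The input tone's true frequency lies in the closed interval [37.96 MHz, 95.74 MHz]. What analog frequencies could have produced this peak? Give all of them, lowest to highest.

Frequencies that alias to 1.1 MHz are k·fs ± 1.1 MHz for integer k ≥ 0.
k=0: 1.1 MHz.
k=1: 30.52 MHz, 32.72 MHz.
k=2: 62.14 MHz, 64.34 MHz.
k=3: 93.76 MHz, 95.96 MHz.
k=4: 125.38 MHz, 127.58 MHz.
Within [37.96 MHz, 95.74 MHz]: 62.14 MHz, 64.34 MHz, 93.76 MHz.

62.14 MHz, 64.34 MHz, 93.76 MHz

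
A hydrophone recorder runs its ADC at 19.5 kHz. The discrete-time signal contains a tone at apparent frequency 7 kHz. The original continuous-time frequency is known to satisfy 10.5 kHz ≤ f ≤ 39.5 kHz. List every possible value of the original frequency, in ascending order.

Frequencies that alias to 7 kHz are k·fs ± 7 kHz for integer k ≥ 0.
k=0: 7 kHz.
k=1: 12.5 kHz, 26.5 kHz.
k=2: 32 kHz, 46 kHz.
k=3: 51.5 kHz, 65.5 kHz.
Within [10.5 kHz, 39.5 kHz]: 12.5 kHz, 26.5 kHz, 32 kHz.

12.5 kHz, 26.5 kHz, 32 kHz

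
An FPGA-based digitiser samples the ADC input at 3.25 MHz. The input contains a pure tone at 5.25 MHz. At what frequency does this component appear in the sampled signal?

1.25 MHz

5.25 MHz mod fs = 2 MHz.
2 MHz > fs/2 = 1.625 MHz, folds to fs − 2 MHz = 1.25 MHz.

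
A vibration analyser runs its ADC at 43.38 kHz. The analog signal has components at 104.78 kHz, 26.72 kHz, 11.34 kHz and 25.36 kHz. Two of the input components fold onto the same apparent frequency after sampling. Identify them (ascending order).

fs/2 = 21.69 kHz.
104.78 kHz mod fs = 18.02 kHz.
18.02 kHz ≤ fs/2 = 21.69 kHz, appears at 18.02 kHz.
26.72 kHz > fs/2 = 21.69 kHz, folds to fs − 26.72 kHz = 16.66 kHz.
11.34 kHz ≤ fs/2 = 21.69 kHz, passes unchanged.
25.36 kHz > fs/2 = 21.69 kHz, folds to fs − 25.36 kHz = 18.02 kHz.
25.36 kHz and 104.78 kHz both map to 18.02 kHz.

25.36 kHz, 104.78 kHz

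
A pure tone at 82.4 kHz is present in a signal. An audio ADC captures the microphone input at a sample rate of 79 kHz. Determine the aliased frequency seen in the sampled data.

82.4 kHz mod fs = 3.4 kHz.
3.4 kHz ≤ fs/2 = 39.5 kHz, appears at 3.4 kHz.

3.4 kHz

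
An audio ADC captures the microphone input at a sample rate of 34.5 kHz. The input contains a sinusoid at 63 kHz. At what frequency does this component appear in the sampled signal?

63 kHz mod fs = 28.5 kHz.
28.5 kHz > fs/2 = 17.25 kHz, folds to fs − 28.5 kHz = 6 kHz.

6 kHz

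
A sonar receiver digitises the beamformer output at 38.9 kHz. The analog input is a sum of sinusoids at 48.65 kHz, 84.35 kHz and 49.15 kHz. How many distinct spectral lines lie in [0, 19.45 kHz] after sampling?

3

fs/2 = 19.45 kHz.
48.65 kHz mod fs = 9.75 kHz.
9.75 kHz ≤ fs/2 = 19.45 kHz, appears at 9.75 kHz.
84.35 kHz mod fs = 6.55 kHz.
6.55 kHz ≤ fs/2 = 19.45 kHz, appears at 6.55 kHz.
49.15 kHz mod fs = 10.25 kHz.
10.25 kHz ≤ fs/2 = 19.45 kHz, appears at 10.25 kHz.
Distinct values: {6.55 kHz, 9.75 kHz, 10.25 kHz} → 3.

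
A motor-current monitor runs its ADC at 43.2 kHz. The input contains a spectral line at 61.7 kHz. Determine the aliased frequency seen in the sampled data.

18.5 kHz

61.7 kHz mod fs = 18.5 kHz.
18.5 kHz ≤ fs/2 = 21.6 kHz, appears at 18.5 kHz.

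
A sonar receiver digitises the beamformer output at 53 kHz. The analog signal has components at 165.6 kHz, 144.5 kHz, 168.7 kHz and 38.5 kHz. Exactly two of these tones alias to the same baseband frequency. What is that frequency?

fs/2 = 26.5 kHz.
165.6 kHz mod fs = 6.6 kHz.
6.6 kHz ≤ fs/2 = 26.5 kHz, appears at 6.6 kHz.
144.5 kHz mod fs = 38.5 kHz.
38.5 kHz > fs/2 = 26.5 kHz, folds to fs − 38.5 kHz = 14.5 kHz.
168.7 kHz mod fs = 9.7 kHz.
9.7 kHz ≤ fs/2 = 26.5 kHz, appears at 9.7 kHz.
38.5 kHz > fs/2 = 26.5 kHz, folds to fs − 38.5 kHz = 14.5 kHz.
38.5 kHz and 144.5 kHz both map to 14.5 kHz.

14.5 kHz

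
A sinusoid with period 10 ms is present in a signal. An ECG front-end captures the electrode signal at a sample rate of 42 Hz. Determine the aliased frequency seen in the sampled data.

T = 10 ms → f = 1/T = 100 Hz.
100 Hz mod fs = 16 Hz.
16 Hz ≤ fs/2 = 21 Hz, appears at 16 Hz.

16 Hz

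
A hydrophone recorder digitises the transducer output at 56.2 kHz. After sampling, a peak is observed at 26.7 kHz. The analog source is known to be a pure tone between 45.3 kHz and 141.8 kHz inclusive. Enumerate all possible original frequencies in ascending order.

82.9 kHz, 85.7 kHz, 139.1 kHz

Frequencies that alias to 26.7 kHz are k·fs ± 26.7 kHz for integer k ≥ 0.
k=0: 26.7 kHz.
k=1: 29.5 kHz, 82.9 kHz.
k=2: 85.7 kHz, 139.1 kHz.
k=3: 141.9 kHz, 195.3 kHz.
Within [45.3 kHz, 141.8 kHz]: 82.9 kHz, 85.7 kHz, 139.1 kHz.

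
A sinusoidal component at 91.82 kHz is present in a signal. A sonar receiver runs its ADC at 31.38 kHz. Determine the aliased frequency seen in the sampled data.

91.82 kHz mod fs = 29.06 kHz.
29.06 kHz > fs/2 = 15.69 kHz, folds to fs − 29.06 kHz = 2.32 kHz.

2.32 kHz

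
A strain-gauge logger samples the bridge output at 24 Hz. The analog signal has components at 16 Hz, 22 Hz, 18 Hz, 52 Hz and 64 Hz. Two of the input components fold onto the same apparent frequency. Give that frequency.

8 Hz

fs/2 = 12 Hz.
16 Hz > fs/2 = 12 Hz, folds to fs − 16 Hz = 8 Hz.
22 Hz > fs/2 = 12 Hz, folds to fs − 22 Hz = 2 Hz.
18 Hz > fs/2 = 12 Hz, folds to fs − 18 Hz = 6 Hz.
52 Hz mod fs = 4 Hz.
4 Hz ≤ fs/2 = 12 Hz, appears at 4 Hz.
64 Hz mod fs = 16 Hz.
16 Hz > fs/2 = 12 Hz, folds to fs − 16 Hz = 8 Hz.
16 Hz and 64 Hz both map to 8 Hz.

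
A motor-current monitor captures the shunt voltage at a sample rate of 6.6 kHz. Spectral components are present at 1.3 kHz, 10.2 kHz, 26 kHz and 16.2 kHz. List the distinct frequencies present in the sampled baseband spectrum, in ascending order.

fs/2 = 3.3 kHz.
1.3 kHz ≤ fs/2 = 3.3 kHz, passes unchanged.
10.2 kHz mod fs = 3.6 kHz.
3.6 kHz > fs/2 = 3.3 kHz, folds to fs − 3.6 kHz = 3 kHz.
26 kHz mod fs = 6.2 kHz.
6.2 kHz > fs/2 = 3.3 kHz, folds to fs − 6.2 kHz = 0.4 kHz.
16.2 kHz mod fs = 3 kHz.
3 kHz ≤ fs/2 = 3.3 kHz, appears at 3 kHz.
Distinct values: {0.4 kHz, 1.3 kHz, 3 kHz}.

0.4 kHz, 1.3 kHz, 3 kHz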